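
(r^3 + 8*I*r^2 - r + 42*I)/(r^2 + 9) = (r^2 + 5*I*r + 14)/(r - 3*I)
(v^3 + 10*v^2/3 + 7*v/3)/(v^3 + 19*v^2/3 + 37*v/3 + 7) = v/(v + 3)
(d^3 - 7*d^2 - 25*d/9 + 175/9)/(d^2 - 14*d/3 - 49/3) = (9*d^2 - 25)/(3*(3*d + 7))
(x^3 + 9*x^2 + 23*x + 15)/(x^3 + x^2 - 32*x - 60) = (x^2 + 4*x + 3)/(x^2 - 4*x - 12)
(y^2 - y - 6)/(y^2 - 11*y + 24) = (y + 2)/(y - 8)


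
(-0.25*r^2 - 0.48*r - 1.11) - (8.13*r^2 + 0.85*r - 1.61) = -8.38*r^2 - 1.33*r + 0.5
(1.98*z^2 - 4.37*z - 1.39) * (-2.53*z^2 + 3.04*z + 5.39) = -5.0094*z^4 + 17.0753*z^3 + 0.904099999999999*z^2 - 27.7799*z - 7.4921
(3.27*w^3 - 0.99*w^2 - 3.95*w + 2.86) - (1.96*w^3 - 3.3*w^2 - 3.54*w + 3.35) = 1.31*w^3 + 2.31*w^2 - 0.41*w - 0.49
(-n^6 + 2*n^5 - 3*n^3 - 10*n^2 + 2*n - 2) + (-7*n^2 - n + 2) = -n^6 + 2*n^5 - 3*n^3 - 17*n^2 + n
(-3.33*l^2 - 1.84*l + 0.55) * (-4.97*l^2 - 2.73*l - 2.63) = 16.5501*l^4 + 18.2357*l^3 + 11.0476*l^2 + 3.3377*l - 1.4465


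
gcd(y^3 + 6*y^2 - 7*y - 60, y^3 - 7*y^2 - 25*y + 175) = y + 5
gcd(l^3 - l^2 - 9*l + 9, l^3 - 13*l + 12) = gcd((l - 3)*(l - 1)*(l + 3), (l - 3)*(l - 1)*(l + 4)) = l^2 - 4*l + 3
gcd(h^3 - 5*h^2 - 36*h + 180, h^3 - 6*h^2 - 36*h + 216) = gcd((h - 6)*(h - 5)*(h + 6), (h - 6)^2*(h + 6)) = h^2 - 36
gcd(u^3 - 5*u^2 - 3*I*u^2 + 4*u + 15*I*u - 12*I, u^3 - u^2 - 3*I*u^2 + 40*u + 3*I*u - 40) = u - 1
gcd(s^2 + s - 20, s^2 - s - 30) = s + 5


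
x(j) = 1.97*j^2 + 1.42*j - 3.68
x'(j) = 3.94*j + 1.42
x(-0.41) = -3.93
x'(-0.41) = -0.20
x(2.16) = 8.58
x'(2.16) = 9.93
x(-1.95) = 1.04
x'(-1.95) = -6.26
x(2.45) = 11.62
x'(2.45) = 11.07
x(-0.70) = -3.71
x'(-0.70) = -1.34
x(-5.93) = 57.17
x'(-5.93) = -21.94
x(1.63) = 3.87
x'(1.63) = 7.84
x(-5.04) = 39.20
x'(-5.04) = -18.44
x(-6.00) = 58.72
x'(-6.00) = -22.22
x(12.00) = 297.04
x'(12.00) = 48.70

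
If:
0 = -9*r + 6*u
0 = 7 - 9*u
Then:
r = 14/27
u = 7/9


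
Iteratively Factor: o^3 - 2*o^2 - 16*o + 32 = (o - 2)*(o^2 - 16) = (o - 4)*(o - 2)*(o + 4)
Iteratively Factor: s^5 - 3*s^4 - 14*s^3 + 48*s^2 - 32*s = (s - 2)*(s^4 - s^3 - 16*s^2 + 16*s) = (s - 2)*(s + 4)*(s^3 - 5*s^2 + 4*s) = (s - 4)*(s - 2)*(s + 4)*(s^2 - s) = (s - 4)*(s - 2)*(s - 1)*(s + 4)*(s)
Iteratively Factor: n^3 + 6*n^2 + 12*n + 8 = (n + 2)*(n^2 + 4*n + 4) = (n + 2)^2*(n + 2)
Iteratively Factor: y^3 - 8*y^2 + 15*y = (y - 5)*(y^2 - 3*y) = y*(y - 5)*(y - 3)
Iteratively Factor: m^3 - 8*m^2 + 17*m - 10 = (m - 5)*(m^2 - 3*m + 2) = (m - 5)*(m - 2)*(m - 1)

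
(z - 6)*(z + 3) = z^2 - 3*z - 18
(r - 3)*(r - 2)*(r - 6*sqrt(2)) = r^3 - 6*sqrt(2)*r^2 - 5*r^2 + 6*r + 30*sqrt(2)*r - 36*sqrt(2)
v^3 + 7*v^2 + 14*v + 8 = (v + 1)*(v + 2)*(v + 4)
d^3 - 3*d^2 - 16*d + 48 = (d - 4)*(d - 3)*(d + 4)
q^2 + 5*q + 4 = (q + 1)*(q + 4)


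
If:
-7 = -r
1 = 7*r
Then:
No Solution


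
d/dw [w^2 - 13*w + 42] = 2*w - 13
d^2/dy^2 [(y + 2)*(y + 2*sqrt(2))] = 2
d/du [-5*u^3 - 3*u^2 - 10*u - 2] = -15*u^2 - 6*u - 10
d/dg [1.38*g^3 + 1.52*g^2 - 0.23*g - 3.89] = 4.14*g^2 + 3.04*g - 0.23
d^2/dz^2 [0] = 0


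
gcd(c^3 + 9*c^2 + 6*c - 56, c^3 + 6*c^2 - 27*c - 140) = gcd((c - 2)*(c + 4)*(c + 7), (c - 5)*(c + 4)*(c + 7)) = c^2 + 11*c + 28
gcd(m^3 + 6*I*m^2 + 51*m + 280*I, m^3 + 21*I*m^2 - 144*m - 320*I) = m^2 + 13*I*m - 40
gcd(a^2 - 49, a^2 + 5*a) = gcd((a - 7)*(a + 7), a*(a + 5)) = 1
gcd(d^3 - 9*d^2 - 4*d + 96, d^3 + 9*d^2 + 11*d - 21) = d + 3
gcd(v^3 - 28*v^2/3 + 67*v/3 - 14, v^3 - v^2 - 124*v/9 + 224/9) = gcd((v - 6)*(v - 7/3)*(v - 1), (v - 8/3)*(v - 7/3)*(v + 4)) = v - 7/3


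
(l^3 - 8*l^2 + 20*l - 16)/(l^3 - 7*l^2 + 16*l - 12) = (l - 4)/(l - 3)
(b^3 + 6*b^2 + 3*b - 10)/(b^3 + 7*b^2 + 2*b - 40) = (b^2 + b - 2)/(b^2 + 2*b - 8)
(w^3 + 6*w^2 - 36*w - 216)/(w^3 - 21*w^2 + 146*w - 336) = (w^2 + 12*w + 36)/(w^2 - 15*w + 56)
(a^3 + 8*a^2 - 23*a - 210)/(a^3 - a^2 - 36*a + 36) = (a^2 + 2*a - 35)/(a^2 - 7*a + 6)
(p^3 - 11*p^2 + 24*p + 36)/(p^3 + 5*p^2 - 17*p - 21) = (p^2 - 12*p + 36)/(p^2 + 4*p - 21)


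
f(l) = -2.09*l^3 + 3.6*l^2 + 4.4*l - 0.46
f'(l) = -6.27*l^2 + 7.2*l + 4.4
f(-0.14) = -1.00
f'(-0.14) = 3.27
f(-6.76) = 779.94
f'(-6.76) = -330.80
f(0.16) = 0.33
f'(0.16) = 5.39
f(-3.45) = 113.03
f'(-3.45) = -95.07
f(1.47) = 7.15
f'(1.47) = 1.44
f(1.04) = 5.66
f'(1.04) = 5.11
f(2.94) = -9.52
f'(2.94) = -28.63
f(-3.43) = 111.14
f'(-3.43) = -94.06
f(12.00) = -3040.78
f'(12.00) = -812.08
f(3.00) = -11.29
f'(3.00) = -30.43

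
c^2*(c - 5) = c^3 - 5*c^2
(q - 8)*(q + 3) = q^2 - 5*q - 24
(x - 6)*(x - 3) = x^2 - 9*x + 18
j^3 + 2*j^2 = j^2*(j + 2)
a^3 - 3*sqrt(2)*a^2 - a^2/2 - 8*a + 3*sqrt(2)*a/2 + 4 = (a - 1/2)*(a - 4*sqrt(2))*(a + sqrt(2))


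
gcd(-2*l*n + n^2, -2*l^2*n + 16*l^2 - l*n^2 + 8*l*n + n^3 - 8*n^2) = 2*l - n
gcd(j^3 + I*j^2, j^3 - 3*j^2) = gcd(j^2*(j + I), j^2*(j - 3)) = j^2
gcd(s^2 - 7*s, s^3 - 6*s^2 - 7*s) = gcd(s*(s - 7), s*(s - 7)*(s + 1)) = s^2 - 7*s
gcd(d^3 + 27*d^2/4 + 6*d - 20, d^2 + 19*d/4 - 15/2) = d - 5/4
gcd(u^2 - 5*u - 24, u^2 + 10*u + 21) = u + 3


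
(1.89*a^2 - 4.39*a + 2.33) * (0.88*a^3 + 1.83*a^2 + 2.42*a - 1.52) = 1.6632*a^5 - 0.4045*a^4 - 1.4095*a^3 - 9.2327*a^2 + 12.3114*a - 3.5416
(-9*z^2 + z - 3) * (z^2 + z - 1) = -9*z^4 - 8*z^3 + 7*z^2 - 4*z + 3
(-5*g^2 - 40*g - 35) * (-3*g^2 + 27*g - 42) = 15*g^4 - 15*g^3 - 765*g^2 + 735*g + 1470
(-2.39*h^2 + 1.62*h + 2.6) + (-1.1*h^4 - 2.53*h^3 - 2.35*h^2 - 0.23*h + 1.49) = -1.1*h^4 - 2.53*h^3 - 4.74*h^2 + 1.39*h + 4.09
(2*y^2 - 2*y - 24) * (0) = 0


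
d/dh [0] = 0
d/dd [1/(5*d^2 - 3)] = -10*d/(5*d^2 - 3)^2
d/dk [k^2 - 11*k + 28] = 2*k - 11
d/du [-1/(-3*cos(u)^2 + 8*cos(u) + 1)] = 2*(3*cos(u) - 4)*sin(u)/(-3*cos(u)^2 + 8*cos(u) + 1)^2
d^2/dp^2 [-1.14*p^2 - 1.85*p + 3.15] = -2.28000000000000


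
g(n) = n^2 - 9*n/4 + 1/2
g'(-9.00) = -20.25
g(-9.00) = 101.75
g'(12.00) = 21.75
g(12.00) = 117.50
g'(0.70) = -0.85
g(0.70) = -0.58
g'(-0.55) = -3.35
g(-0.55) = 2.04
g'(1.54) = 0.83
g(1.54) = -0.59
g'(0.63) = -0.99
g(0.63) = -0.52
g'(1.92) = 1.59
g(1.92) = -0.13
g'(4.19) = 6.13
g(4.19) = 8.63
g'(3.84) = 5.43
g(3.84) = 6.61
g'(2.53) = 2.81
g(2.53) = 1.21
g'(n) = 2*n - 9/4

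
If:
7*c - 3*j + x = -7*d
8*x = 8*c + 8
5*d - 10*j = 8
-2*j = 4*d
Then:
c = -129/200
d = 8/25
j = -16/25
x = 71/200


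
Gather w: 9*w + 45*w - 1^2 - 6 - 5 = 54*w - 12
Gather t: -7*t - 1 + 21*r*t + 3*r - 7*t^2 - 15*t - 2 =3*r - 7*t^2 + t*(21*r - 22) - 3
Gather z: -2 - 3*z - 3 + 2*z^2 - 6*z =2*z^2 - 9*z - 5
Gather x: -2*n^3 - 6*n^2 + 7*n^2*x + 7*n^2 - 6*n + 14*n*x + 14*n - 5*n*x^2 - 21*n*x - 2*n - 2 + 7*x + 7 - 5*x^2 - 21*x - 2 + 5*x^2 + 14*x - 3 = -2*n^3 + n^2 - 5*n*x^2 + 6*n + x*(7*n^2 - 7*n)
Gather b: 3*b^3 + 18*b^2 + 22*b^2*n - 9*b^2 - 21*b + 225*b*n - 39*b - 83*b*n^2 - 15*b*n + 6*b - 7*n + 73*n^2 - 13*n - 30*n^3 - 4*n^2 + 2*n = 3*b^3 + b^2*(22*n + 9) + b*(-83*n^2 + 210*n - 54) - 30*n^3 + 69*n^2 - 18*n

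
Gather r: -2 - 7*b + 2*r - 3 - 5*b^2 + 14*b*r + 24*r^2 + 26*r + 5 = -5*b^2 - 7*b + 24*r^2 + r*(14*b + 28)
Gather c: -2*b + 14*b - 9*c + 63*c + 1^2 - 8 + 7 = 12*b + 54*c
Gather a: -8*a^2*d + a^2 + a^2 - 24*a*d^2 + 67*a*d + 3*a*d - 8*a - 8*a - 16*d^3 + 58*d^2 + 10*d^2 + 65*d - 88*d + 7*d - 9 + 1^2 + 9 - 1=a^2*(2 - 8*d) + a*(-24*d^2 + 70*d - 16) - 16*d^3 + 68*d^2 - 16*d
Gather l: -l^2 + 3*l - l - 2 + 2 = -l^2 + 2*l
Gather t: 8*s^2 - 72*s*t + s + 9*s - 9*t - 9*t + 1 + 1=8*s^2 + 10*s + t*(-72*s - 18) + 2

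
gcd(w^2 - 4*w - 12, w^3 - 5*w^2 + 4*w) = 1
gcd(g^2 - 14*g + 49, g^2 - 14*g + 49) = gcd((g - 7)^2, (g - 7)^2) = g^2 - 14*g + 49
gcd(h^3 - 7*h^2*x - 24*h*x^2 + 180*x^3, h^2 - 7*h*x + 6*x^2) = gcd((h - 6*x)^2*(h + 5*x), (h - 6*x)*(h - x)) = -h + 6*x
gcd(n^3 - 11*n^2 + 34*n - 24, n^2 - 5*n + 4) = n^2 - 5*n + 4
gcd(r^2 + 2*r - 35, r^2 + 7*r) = r + 7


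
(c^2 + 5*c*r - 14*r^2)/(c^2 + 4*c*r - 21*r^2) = (-c + 2*r)/(-c + 3*r)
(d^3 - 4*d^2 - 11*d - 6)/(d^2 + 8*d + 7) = (d^2 - 5*d - 6)/(d + 7)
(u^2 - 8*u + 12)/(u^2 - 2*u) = (u - 6)/u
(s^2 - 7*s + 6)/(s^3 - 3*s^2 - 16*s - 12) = (s - 1)/(s^2 + 3*s + 2)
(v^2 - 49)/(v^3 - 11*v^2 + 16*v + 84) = (v + 7)/(v^2 - 4*v - 12)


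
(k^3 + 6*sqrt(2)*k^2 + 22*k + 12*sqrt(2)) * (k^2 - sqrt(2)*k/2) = k^5 + 11*sqrt(2)*k^4/2 + 16*k^3 + sqrt(2)*k^2 - 12*k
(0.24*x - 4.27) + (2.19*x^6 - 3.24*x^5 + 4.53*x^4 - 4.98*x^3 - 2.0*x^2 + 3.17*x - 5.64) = 2.19*x^6 - 3.24*x^5 + 4.53*x^4 - 4.98*x^3 - 2.0*x^2 + 3.41*x - 9.91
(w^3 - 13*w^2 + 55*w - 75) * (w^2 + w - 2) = w^5 - 12*w^4 + 40*w^3 + 6*w^2 - 185*w + 150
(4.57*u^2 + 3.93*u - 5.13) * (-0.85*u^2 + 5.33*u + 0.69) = -3.8845*u^4 + 21.0176*u^3 + 28.4607*u^2 - 24.6312*u - 3.5397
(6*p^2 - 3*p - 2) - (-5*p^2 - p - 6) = 11*p^2 - 2*p + 4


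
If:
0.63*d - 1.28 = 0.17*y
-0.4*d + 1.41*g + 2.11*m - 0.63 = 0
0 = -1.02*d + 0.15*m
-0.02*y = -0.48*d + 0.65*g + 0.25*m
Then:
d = 0.03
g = 0.18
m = 0.19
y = -7.43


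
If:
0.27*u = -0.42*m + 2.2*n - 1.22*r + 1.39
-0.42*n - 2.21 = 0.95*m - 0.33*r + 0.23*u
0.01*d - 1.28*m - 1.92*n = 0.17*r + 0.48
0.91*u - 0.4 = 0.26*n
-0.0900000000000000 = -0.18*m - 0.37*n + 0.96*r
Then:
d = -535.02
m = -1.98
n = -1.62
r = -1.09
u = -0.02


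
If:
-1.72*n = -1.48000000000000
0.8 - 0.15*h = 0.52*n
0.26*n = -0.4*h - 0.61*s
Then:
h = 2.35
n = 0.86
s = -1.91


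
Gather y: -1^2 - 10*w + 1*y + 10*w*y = -10*w + y*(10*w + 1) - 1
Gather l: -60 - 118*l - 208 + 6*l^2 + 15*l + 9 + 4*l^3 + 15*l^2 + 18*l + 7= 4*l^3 + 21*l^2 - 85*l - 252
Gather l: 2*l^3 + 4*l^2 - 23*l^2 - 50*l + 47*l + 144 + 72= 2*l^3 - 19*l^2 - 3*l + 216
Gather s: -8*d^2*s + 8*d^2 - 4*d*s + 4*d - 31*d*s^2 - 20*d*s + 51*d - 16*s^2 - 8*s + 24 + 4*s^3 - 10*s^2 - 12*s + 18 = 8*d^2 + 55*d + 4*s^3 + s^2*(-31*d - 26) + s*(-8*d^2 - 24*d - 20) + 42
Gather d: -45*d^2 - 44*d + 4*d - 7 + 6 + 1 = -45*d^2 - 40*d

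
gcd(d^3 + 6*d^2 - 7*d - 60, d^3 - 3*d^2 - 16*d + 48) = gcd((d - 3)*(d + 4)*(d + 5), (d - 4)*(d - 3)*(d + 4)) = d^2 + d - 12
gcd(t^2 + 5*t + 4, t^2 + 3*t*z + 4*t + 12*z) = t + 4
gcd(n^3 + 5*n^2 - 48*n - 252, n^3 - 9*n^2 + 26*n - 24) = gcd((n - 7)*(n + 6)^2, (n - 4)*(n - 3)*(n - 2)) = 1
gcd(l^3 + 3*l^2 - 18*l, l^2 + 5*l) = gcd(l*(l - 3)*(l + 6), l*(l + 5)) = l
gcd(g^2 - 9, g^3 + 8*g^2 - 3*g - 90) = g - 3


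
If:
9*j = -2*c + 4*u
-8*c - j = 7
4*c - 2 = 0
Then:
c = 1/2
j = -11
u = -49/2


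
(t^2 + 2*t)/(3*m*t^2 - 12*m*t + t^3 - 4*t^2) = (t + 2)/(3*m*t - 12*m + t^2 - 4*t)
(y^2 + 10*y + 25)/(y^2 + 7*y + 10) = (y + 5)/(y + 2)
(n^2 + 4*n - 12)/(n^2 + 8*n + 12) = (n - 2)/(n + 2)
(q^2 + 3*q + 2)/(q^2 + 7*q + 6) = (q + 2)/(q + 6)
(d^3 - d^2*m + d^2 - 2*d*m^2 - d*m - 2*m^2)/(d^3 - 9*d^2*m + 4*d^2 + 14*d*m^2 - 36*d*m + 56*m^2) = (d^2 + d*m + d + m)/(d^2 - 7*d*m + 4*d - 28*m)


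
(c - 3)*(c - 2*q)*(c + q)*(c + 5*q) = c^4 + 4*c^3*q - 3*c^3 - 7*c^2*q^2 - 12*c^2*q - 10*c*q^3 + 21*c*q^2 + 30*q^3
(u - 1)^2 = u^2 - 2*u + 1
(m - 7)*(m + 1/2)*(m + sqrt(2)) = m^3 - 13*m^2/2 + sqrt(2)*m^2 - 13*sqrt(2)*m/2 - 7*m/2 - 7*sqrt(2)/2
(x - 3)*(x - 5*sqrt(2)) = x^2 - 5*sqrt(2)*x - 3*x + 15*sqrt(2)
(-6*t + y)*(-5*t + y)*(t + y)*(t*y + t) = 30*t^4*y + 30*t^4 + 19*t^3*y^2 + 19*t^3*y - 10*t^2*y^3 - 10*t^2*y^2 + t*y^4 + t*y^3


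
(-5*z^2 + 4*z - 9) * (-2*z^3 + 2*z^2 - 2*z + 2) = 10*z^5 - 18*z^4 + 36*z^3 - 36*z^2 + 26*z - 18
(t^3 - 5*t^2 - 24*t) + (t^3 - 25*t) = 2*t^3 - 5*t^2 - 49*t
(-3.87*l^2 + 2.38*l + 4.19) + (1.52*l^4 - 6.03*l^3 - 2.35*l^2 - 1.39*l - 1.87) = 1.52*l^4 - 6.03*l^3 - 6.22*l^2 + 0.99*l + 2.32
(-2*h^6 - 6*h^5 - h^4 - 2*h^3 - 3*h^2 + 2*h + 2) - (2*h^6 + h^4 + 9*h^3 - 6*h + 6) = -4*h^6 - 6*h^5 - 2*h^4 - 11*h^3 - 3*h^2 + 8*h - 4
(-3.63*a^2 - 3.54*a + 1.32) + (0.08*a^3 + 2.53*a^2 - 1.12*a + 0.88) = 0.08*a^3 - 1.1*a^2 - 4.66*a + 2.2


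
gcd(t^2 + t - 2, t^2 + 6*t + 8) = t + 2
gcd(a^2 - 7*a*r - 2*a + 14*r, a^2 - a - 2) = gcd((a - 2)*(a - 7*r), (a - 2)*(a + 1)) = a - 2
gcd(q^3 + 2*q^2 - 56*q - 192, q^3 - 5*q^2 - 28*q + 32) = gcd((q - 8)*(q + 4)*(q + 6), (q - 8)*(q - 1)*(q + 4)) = q^2 - 4*q - 32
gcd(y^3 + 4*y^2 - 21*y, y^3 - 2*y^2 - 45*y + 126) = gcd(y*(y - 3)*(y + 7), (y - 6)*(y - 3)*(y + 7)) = y^2 + 4*y - 21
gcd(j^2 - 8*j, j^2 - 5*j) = j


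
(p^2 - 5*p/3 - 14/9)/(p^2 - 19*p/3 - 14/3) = (p - 7/3)/(p - 7)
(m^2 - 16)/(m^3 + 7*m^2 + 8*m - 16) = (m - 4)/(m^2 + 3*m - 4)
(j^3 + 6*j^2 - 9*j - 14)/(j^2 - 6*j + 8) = (j^2 + 8*j + 7)/(j - 4)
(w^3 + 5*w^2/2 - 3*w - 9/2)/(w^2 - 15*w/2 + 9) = (w^2 + 4*w + 3)/(w - 6)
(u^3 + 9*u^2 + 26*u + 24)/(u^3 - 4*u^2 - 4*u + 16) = (u^2 + 7*u + 12)/(u^2 - 6*u + 8)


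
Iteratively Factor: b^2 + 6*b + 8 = (b + 2)*(b + 4)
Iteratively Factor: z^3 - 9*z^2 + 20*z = (z - 5)*(z^2 - 4*z) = z*(z - 5)*(z - 4)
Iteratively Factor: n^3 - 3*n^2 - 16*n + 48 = (n + 4)*(n^2 - 7*n + 12) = (n - 3)*(n + 4)*(n - 4)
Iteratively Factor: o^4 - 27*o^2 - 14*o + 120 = (o - 2)*(o^3 + 2*o^2 - 23*o - 60) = (o - 2)*(o + 3)*(o^2 - o - 20) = (o - 5)*(o - 2)*(o + 3)*(o + 4)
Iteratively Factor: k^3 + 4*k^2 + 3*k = (k + 3)*(k^2 + k) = k*(k + 3)*(k + 1)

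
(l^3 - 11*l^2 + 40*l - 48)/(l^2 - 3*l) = l - 8 + 16/l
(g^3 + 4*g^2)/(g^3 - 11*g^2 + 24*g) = g*(g + 4)/(g^2 - 11*g + 24)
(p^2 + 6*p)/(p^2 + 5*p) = (p + 6)/(p + 5)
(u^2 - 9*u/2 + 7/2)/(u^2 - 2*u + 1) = (u - 7/2)/(u - 1)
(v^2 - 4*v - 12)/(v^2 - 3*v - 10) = (v - 6)/(v - 5)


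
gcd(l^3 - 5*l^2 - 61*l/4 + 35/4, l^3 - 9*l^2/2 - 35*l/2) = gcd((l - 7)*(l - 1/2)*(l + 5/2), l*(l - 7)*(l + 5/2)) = l^2 - 9*l/2 - 35/2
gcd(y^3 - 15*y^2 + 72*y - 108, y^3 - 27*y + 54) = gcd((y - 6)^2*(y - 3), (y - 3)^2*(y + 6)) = y - 3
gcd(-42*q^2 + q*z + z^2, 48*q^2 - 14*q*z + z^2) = -6*q + z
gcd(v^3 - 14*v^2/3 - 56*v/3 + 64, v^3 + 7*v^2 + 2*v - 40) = v + 4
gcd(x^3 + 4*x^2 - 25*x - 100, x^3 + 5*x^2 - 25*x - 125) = x^2 - 25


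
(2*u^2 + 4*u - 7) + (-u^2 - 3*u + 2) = u^2 + u - 5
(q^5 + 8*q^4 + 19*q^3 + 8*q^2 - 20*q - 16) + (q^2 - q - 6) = q^5 + 8*q^4 + 19*q^3 + 9*q^2 - 21*q - 22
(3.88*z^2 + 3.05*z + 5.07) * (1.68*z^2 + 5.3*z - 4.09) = 6.5184*z^4 + 25.688*z^3 + 8.8134*z^2 + 14.3965*z - 20.7363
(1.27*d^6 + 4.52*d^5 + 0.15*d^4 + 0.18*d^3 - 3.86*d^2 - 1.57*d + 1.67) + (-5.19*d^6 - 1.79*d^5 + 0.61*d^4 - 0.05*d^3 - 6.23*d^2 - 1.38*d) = -3.92*d^6 + 2.73*d^5 + 0.76*d^4 + 0.13*d^3 - 10.09*d^2 - 2.95*d + 1.67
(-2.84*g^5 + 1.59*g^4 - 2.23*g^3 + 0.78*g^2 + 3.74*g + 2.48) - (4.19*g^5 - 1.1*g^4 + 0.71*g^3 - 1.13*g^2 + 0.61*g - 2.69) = -7.03*g^5 + 2.69*g^4 - 2.94*g^3 + 1.91*g^2 + 3.13*g + 5.17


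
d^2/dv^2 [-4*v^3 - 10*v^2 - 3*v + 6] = -24*v - 20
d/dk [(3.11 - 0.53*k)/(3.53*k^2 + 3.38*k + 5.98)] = (1.8709*k^2 - 21.9566*k - 13.6812)/(12.4609*k^4 + 23.8628*k^3 + 53.6432*k^2 + 40.4248*k + 35.7604)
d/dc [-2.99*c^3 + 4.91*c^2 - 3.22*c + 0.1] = -8.97*c^2 + 9.82*c - 3.22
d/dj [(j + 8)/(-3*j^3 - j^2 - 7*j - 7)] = (-3*j^3 - j^2 - 7*j + (j + 8)*(9*j^2 + 2*j + 7) - 7)/(3*j^3 + j^2 + 7*j + 7)^2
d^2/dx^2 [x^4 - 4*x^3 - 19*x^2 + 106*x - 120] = 12*x^2 - 24*x - 38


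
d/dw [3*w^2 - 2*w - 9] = 6*w - 2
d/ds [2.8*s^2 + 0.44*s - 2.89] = 5.6*s + 0.44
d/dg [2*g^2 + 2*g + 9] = 4*g + 2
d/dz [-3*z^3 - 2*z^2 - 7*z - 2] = -9*z^2 - 4*z - 7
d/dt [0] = 0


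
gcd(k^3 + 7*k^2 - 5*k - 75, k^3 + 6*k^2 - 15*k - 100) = k^2 + 10*k + 25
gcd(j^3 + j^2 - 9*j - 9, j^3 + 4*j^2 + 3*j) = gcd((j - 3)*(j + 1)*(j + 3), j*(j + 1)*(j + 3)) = j^2 + 4*j + 3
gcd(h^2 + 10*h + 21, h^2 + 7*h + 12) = h + 3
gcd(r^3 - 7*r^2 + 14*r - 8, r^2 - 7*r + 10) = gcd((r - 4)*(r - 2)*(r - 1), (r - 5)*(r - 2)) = r - 2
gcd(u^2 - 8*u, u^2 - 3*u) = u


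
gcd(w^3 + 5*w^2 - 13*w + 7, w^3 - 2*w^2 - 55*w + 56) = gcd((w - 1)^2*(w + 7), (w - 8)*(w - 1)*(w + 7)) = w^2 + 6*w - 7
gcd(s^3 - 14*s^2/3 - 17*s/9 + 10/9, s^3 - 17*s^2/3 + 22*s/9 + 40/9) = s^2 - 13*s/3 - 10/3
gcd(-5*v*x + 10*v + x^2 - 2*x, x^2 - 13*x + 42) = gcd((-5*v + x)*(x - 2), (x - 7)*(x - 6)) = 1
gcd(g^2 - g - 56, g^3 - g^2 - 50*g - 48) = g - 8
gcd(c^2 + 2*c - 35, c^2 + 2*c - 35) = c^2 + 2*c - 35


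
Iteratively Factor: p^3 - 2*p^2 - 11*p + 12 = (p - 1)*(p^2 - p - 12) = (p - 4)*(p - 1)*(p + 3)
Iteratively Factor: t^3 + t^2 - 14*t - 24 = (t + 2)*(t^2 - t - 12) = (t - 4)*(t + 2)*(t + 3)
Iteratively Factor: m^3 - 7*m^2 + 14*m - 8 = (m - 4)*(m^2 - 3*m + 2) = (m - 4)*(m - 2)*(m - 1)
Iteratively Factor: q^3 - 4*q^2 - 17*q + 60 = (q - 5)*(q^2 + q - 12) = (q - 5)*(q - 3)*(q + 4)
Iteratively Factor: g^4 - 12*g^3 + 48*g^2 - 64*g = (g - 4)*(g^3 - 8*g^2 + 16*g) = (g - 4)^2*(g^2 - 4*g) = (g - 4)^3*(g)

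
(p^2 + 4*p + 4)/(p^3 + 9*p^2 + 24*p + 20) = 1/(p + 5)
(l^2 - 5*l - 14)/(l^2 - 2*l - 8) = (l - 7)/(l - 4)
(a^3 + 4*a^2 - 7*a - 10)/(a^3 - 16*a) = (a^3 + 4*a^2 - 7*a - 10)/(a*(a^2 - 16))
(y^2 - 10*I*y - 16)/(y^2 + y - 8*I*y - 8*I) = (y - 2*I)/(y + 1)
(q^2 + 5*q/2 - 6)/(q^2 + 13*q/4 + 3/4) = 2*(2*q^2 + 5*q - 12)/(4*q^2 + 13*q + 3)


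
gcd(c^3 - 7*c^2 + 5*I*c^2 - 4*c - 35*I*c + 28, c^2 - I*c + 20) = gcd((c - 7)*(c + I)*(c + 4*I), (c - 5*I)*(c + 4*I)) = c + 4*I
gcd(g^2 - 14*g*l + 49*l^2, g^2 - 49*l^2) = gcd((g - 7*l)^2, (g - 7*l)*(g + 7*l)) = g - 7*l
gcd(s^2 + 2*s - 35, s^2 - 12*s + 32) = 1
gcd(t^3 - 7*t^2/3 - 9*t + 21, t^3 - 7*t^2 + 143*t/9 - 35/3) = t^2 - 16*t/3 + 7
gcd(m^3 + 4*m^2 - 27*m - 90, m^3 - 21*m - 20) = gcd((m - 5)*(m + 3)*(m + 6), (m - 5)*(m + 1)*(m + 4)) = m - 5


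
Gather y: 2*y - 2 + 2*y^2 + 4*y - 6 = 2*y^2 + 6*y - 8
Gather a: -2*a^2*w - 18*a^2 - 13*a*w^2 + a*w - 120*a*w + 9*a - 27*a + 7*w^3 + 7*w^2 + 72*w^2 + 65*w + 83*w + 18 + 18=a^2*(-2*w - 18) + a*(-13*w^2 - 119*w - 18) + 7*w^3 + 79*w^2 + 148*w + 36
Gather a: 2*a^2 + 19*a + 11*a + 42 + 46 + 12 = 2*a^2 + 30*a + 100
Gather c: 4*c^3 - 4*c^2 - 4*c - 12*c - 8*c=4*c^3 - 4*c^2 - 24*c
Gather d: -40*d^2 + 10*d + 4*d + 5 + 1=-40*d^2 + 14*d + 6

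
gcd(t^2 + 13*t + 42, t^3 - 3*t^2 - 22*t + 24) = 1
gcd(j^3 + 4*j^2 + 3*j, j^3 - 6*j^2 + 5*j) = j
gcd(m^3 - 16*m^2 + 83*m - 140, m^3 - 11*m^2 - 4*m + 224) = m - 7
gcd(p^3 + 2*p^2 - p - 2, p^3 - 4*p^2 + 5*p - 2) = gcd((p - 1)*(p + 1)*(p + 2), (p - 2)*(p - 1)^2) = p - 1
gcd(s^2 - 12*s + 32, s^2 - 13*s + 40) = s - 8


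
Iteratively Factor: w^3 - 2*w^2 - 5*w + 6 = (w - 1)*(w^2 - w - 6) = (w - 3)*(w - 1)*(w + 2)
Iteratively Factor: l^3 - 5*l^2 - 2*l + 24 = (l + 2)*(l^2 - 7*l + 12) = (l - 3)*(l + 2)*(l - 4)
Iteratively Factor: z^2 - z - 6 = (z - 3)*(z + 2)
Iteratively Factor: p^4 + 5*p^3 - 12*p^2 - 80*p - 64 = (p + 1)*(p^3 + 4*p^2 - 16*p - 64) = (p - 4)*(p + 1)*(p^2 + 8*p + 16) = (p - 4)*(p + 1)*(p + 4)*(p + 4)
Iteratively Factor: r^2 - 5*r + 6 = (r - 3)*(r - 2)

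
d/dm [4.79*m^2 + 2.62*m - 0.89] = 9.58*m + 2.62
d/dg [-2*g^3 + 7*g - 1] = 7 - 6*g^2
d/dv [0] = 0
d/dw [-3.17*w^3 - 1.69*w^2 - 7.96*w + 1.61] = -9.51*w^2 - 3.38*w - 7.96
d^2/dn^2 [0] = 0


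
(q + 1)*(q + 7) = q^2 + 8*q + 7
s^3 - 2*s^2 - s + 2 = (s - 2)*(s - 1)*(s + 1)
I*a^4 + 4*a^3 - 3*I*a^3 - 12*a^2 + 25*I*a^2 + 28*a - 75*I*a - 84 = (a - 3)*(a - 7*I)*(a + 4*I)*(I*a + 1)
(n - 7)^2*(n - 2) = n^3 - 16*n^2 + 77*n - 98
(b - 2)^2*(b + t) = b^3 + b^2*t - 4*b^2 - 4*b*t + 4*b + 4*t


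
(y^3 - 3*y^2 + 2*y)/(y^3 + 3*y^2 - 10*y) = (y - 1)/(y + 5)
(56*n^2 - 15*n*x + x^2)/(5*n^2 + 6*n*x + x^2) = (56*n^2 - 15*n*x + x^2)/(5*n^2 + 6*n*x + x^2)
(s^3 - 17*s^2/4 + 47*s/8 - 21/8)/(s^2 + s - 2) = (8*s^2 - 26*s + 21)/(8*(s + 2))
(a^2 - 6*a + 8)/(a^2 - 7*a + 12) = (a - 2)/(a - 3)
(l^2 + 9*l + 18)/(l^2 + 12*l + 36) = (l + 3)/(l + 6)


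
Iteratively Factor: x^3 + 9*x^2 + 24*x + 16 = (x + 4)*(x^2 + 5*x + 4) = (x + 1)*(x + 4)*(x + 4)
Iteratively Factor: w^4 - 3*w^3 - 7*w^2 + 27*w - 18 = (w - 1)*(w^3 - 2*w^2 - 9*w + 18) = (w - 3)*(w - 1)*(w^2 + w - 6) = (w - 3)*(w - 2)*(w - 1)*(w + 3)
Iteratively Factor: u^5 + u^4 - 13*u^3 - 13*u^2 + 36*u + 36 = (u + 1)*(u^4 - 13*u^2 + 36) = (u - 3)*(u + 1)*(u^3 + 3*u^2 - 4*u - 12) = (u - 3)*(u - 2)*(u + 1)*(u^2 + 5*u + 6) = (u - 3)*(u - 2)*(u + 1)*(u + 3)*(u + 2)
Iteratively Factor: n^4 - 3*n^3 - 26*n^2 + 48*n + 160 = (n - 5)*(n^3 + 2*n^2 - 16*n - 32) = (n - 5)*(n + 2)*(n^2 - 16) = (n - 5)*(n + 2)*(n + 4)*(n - 4)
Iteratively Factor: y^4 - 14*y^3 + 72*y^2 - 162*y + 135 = (y - 3)*(y^3 - 11*y^2 + 39*y - 45) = (y - 3)^2*(y^2 - 8*y + 15) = (y - 5)*(y - 3)^2*(y - 3)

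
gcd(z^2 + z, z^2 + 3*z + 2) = z + 1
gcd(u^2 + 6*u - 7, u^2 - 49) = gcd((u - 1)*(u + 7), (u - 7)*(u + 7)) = u + 7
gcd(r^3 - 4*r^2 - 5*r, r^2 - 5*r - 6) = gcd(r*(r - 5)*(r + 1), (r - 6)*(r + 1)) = r + 1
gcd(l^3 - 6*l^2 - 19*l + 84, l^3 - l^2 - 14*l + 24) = l^2 + l - 12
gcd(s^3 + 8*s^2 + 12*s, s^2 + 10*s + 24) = s + 6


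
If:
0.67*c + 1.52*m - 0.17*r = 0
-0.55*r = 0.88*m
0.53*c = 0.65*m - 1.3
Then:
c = -1.68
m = 0.63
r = -1.01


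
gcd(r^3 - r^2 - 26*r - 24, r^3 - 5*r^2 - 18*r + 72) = r^2 - 2*r - 24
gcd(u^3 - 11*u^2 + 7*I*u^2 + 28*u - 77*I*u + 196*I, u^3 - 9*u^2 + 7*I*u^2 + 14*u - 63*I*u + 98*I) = u^2 + u*(-7 + 7*I) - 49*I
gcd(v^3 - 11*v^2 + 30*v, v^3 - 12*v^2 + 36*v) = v^2 - 6*v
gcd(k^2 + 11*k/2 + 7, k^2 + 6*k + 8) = k + 2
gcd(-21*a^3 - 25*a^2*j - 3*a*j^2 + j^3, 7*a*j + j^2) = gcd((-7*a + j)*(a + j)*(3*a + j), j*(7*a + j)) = 1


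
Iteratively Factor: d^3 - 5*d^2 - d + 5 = (d - 1)*(d^2 - 4*d - 5) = (d - 5)*(d - 1)*(d + 1)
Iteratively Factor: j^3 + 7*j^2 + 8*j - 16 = (j + 4)*(j^2 + 3*j - 4) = (j - 1)*(j + 4)*(j + 4)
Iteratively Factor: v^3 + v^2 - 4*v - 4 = (v + 1)*(v^2 - 4) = (v - 2)*(v + 1)*(v + 2)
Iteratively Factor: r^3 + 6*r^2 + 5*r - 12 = (r + 3)*(r^2 + 3*r - 4) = (r - 1)*(r + 3)*(r + 4)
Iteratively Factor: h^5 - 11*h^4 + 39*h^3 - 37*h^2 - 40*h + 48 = (h - 1)*(h^4 - 10*h^3 + 29*h^2 - 8*h - 48) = (h - 1)*(h + 1)*(h^3 - 11*h^2 + 40*h - 48) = (h - 3)*(h - 1)*(h + 1)*(h^2 - 8*h + 16) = (h - 4)*(h - 3)*(h - 1)*(h + 1)*(h - 4)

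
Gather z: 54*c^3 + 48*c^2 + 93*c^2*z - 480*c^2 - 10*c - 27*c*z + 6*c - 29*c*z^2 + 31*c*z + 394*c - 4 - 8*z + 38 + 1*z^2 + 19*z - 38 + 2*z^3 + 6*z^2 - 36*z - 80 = 54*c^3 - 432*c^2 + 390*c + 2*z^3 + z^2*(7 - 29*c) + z*(93*c^2 + 4*c - 25) - 84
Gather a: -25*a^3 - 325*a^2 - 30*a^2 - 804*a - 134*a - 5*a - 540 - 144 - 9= -25*a^3 - 355*a^2 - 943*a - 693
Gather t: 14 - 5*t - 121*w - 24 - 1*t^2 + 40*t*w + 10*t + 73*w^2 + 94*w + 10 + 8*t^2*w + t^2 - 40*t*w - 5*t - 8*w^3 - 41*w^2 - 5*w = 8*t^2*w - 8*w^3 + 32*w^2 - 32*w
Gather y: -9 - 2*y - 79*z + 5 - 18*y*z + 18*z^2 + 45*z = y*(-18*z - 2) + 18*z^2 - 34*z - 4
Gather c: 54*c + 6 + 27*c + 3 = 81*c + 9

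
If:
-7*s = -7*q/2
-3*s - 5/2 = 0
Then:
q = -5/3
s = -5/6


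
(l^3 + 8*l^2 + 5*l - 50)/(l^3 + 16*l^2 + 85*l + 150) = (l - 2)/(l + 6)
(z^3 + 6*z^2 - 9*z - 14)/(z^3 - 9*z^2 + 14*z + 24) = (z^2 + 5*z - 14)/(z^2 - 10*z + 24)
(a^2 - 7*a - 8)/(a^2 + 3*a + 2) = (a - 8)/(a + 2)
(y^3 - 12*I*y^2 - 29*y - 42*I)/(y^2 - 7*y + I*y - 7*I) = (y^2 - 13*I*y - 42)/(y - 7)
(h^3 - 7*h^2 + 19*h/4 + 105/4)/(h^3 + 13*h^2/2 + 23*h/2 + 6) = (2*h^2 - 17*h + 35)/(2*(h^2 + 5*h + 4))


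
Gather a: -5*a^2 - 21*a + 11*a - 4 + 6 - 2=-5*a^2 - 10*a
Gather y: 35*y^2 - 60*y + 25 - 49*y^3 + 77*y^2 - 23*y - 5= -49*y^3 + 112*y^2 - 83*y + 20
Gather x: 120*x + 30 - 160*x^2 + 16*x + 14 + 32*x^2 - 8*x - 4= -128*x^2 + 128*x + 40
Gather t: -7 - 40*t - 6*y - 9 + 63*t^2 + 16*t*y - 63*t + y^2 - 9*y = 63*t^2 + t*(16*y - 103) + y^2 - 15*y - 16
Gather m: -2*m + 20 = 20 - 2*m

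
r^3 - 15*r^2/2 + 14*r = r*(r - 4)*(r - 7/2)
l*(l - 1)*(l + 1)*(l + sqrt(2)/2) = l^4 + sqrt(2)*l^3/2 - l^2 - sqrt(2)*l/2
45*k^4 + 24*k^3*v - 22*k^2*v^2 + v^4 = (-3*k + v)^2*(k + v)*(5*k + v)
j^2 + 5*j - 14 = (j - 2)*(j + 7)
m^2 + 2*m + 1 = (m + 1)^2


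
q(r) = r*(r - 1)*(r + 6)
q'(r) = r*(r - 1) + r*(r + 6) + (r - 1)*(r + 6)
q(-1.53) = 17.30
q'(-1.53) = -14.28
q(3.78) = 102.77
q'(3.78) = 74.67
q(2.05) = 17.33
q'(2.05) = 27.11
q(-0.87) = 8.35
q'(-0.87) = -12.43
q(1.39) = 4.01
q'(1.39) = 13.70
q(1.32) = 3.09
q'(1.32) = 12.43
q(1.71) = 9.36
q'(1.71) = 19.87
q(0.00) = 0.00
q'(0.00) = -6.00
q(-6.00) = 0.00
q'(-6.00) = 42.00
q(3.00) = 54.00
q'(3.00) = 51.00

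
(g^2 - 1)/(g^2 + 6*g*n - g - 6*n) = (g + 1)/(g + 6*n)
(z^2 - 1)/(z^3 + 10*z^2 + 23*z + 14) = (z - 1)/(z^2 + 9*z + 14)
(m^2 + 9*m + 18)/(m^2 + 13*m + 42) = (m + 3)/(m + 7)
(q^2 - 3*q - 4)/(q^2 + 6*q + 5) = (q - 4)/(q + 5)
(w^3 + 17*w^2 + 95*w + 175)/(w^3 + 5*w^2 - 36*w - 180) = (w^2 + 12*w + 35)/(w^2 - 36)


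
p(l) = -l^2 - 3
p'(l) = -2*l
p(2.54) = -9.45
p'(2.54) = -5.08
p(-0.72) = -3.52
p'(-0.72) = 1.44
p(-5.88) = -37.57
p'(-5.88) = 11.76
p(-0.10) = -3.01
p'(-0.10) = 0.20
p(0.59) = -3.35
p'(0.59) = -1.18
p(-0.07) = -3.00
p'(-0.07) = 0.14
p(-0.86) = -3.74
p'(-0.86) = 1.72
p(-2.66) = -10.08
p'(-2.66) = 5.32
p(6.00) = -39.00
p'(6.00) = -12.00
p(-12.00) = -147.00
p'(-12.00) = 24.00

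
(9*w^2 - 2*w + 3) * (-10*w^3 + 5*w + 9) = -90*w^5 + 20*w^4 + 15*w^3 + 71*w^2 - 3*w + 27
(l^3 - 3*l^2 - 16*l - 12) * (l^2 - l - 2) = l^5 - 4*l^4 - 15*l^3 + 10*l^2 + 44*l + 24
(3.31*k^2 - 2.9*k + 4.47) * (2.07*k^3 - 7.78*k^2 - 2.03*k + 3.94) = 6.8517*k^5 - 31.7548*k^4 + 25.0956*k^3 - 15.8482*k^2 - 20.5001*k + 17.6118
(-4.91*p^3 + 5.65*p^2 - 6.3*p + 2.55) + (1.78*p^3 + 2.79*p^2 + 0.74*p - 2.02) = -3.13*p^3 + 8.44*p^2 - 5.56*p + 0.53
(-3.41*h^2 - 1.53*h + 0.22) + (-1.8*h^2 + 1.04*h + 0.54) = -5.21*h^2 - 0.49*h + 0.76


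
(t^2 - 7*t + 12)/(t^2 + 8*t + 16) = (t^2 - 7*t + 12)/(t^2 + 8*t + 16)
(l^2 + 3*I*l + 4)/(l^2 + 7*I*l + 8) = (l + 4*I)/(l + 8*I)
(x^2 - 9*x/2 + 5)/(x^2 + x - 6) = (x - 5/2)/(x + 3)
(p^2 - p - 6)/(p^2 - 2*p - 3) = (p + 2)/(p + 1)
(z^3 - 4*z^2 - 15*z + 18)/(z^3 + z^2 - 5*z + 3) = (z - 6)/(z - 1)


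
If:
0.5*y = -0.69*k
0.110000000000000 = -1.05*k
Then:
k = -0.10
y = 0.14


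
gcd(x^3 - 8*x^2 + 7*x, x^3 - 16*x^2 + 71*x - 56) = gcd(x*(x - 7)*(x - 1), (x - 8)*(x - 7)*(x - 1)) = x^2 - 8*x + 7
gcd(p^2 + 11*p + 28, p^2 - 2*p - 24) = p + 4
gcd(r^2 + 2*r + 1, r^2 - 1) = r + 1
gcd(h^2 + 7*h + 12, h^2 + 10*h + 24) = h + 4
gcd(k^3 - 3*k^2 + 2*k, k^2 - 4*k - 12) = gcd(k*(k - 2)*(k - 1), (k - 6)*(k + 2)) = 1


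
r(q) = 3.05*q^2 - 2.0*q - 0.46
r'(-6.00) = -38.60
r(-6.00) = 121.34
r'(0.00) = -2.00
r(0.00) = -0.46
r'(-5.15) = -33.42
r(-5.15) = 90.73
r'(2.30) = 12.03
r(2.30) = 11.07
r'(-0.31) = -3.89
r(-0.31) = 0.45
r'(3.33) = 18.31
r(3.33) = 26.70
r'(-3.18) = -21.40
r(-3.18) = 36.74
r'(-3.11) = -20.97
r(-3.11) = 35.26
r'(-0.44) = -4.68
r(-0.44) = 1.01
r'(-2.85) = -19.38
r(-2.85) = 30.01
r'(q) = 6.1*q - 2.0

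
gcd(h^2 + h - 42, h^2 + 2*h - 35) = h + 7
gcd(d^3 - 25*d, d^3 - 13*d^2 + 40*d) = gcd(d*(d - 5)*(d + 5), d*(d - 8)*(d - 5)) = d^2 - 5*d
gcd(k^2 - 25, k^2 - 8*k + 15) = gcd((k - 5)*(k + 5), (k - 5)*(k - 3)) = k - 5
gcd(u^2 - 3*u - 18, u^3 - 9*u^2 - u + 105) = u + 3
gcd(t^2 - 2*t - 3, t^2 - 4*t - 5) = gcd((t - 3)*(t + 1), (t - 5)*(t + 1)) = t + 1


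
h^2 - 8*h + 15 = (h - 5)*(h - 3)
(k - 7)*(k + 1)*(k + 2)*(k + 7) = k^4 + 3*k^3 - 47*k^2 - 147*k - 98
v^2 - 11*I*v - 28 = (v - 7*I)*(v - 4*I)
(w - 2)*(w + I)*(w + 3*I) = w^3 - 2*w^2 + 4*I*w^2 - 3*w - 8*I*w + 6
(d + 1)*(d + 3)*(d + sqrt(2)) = d^3 + sqrt(2)*d^2 + 4*d^2 + 3*d + 4*sqrt(2)*d + 3*sqrt(2)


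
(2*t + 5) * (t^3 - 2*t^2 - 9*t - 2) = 2*t^4 + t^3 - 28*t^2 - 49*t - 10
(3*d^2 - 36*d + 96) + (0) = 3*d^2 - 36*d + 96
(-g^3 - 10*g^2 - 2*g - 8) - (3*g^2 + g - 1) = -g^3 - 13*g^2 - 3*g - 7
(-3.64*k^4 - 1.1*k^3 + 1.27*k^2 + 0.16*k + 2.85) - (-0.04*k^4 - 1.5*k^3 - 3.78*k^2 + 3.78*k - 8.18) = -3.6*k^4 + 0.4*k^3 + 5.05*k^2 - 3.62*k + 11.03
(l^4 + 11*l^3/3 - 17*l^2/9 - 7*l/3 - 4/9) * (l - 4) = l^5 - l^4/3 - 149*l^3/9 + 47*l^2/9 + 80*l/9 + 16/9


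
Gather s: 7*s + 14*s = 21*s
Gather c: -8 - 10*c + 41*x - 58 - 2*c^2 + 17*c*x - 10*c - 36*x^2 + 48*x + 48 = -2*c^2 + c*(17*x - 20) - 36*x^2 + 89*x - 18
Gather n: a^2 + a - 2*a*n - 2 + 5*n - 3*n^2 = a^2 + a - 3*n^2 + n*(5 - 2*a) - 2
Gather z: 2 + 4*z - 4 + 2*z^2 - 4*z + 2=2*z^2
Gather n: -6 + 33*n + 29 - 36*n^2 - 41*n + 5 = -36*n^2 - 8*n + 28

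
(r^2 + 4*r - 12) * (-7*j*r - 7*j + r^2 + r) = -7*j*r^3 - 35*j*r^2 + 56*j*r + 84*j + r^4 + 5*r^3 - 8*r^2 - 12*r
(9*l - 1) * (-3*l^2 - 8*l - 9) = -27*l^3 - 69*l^2 - 73*l + 9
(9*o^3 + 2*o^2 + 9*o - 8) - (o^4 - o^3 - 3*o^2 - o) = -o^4 + 10*o^3 + 5*o^2 + 10*o - 8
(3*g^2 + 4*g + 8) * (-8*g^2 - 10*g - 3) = -24*g^4 - 62*g^3 - 113*g^2 - 92*g - 24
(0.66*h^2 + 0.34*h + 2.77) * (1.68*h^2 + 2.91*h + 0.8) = 1.1088*h^4 + 2.4918*h^3 + 6.171*h^2 + 8.3327*h + 2.216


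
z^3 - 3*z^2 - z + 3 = (z - 3)*(z - 1)*(z + 1)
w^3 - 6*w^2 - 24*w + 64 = (w - 8)*(w - 2)*(w + 4)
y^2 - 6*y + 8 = (y - 4)*(y - 2)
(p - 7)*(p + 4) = p^2 - 3*p - 28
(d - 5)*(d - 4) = d^2 - 9*d + 20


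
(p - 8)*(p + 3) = p^2 - 5*p - 24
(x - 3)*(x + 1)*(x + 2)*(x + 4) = x^4 + 4*x^3 - 7*x^2 - 34*x - 24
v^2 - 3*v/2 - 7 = (v - 7/2)*(v + 2)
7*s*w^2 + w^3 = w^2*(7*s + w)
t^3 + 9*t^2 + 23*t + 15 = (t + 1)*(t + 3)*(t + 5)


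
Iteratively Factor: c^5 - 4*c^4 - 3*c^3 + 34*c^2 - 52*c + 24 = (c + 3)*(c^4 - 7*c^3 + 18*c^2 - 20*c + 8) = (c - 1)*(c + 3)*(c^3 - 6*c^2 + 12*c - 8) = (c - 2)*(c - 1)*(c + 3)*(c^2 - 4*c + 4) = (c - 2)^2*(c - 1)*(c + 3)*(c - 2)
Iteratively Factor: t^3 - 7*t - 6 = (t - 3)*(t^2 + 3*t + 2) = (t - 3)*(t + 1)*(t + 2)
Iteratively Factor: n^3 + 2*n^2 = (n + 2)*(n^2) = n*(n + 2)*(n)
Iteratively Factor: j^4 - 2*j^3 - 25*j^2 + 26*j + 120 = (j - 5)*(j^3 + 3*j^2 - 10*j - 24) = (j - 5)*(j - 3)*(j^2 + 6*j + 8) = (j - 5)*(j - 3)*(j + 4)*(j + 2)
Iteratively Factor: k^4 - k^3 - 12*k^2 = (k)*(k^3 - k^2 - 12*k) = k*(k + 3)*(k^2 - 4*k) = k^2*(k + 3)*(k - 4)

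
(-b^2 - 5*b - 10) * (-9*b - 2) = 9*b^3 + 47*b^2 + 100*b + 20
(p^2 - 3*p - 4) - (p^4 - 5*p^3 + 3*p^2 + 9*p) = -p^4 + 5*p^3 - 2*p^2 - 12*p - 4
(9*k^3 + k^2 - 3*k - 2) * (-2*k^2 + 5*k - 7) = -18*k^5 + 43*k^4 - 52*k^3 - 18*k^2 + 11*k + 14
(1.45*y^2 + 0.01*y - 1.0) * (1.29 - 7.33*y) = -10.6285*y^3 + 1.7972*y^2 + 7.3429*y - 1.29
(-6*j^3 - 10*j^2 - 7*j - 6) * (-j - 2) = 6*j^4 + 22*j^3 + 27*j^2 + 20*j + 12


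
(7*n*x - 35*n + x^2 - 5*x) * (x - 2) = 7*n*x^2 - 49*n*x + 70*n + x^3 - 7*x^2 + 10*x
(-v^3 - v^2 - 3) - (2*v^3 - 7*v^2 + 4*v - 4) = -3*v^3 + 6*v^2 - 4*v + 1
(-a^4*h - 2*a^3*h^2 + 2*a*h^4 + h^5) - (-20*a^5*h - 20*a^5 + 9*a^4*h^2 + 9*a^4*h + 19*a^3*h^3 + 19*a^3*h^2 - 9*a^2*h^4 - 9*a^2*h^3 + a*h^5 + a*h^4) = 20*a^5*h + 20*a^5 - 9*a^4*h^2 - 10*a^4*h - 19*a^3*h^3 - 21*a^3*h^2 + 9*a^2*h^4 + 9*a^2*h^3 - a*h^5 + a*h^4 + h^5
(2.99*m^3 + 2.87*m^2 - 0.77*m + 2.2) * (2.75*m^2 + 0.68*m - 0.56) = 8.2225*m^5 + 9.9257*m^4 - 1.8403*m^3 + 3.9192*m^2 + 1.9272*m - 1.232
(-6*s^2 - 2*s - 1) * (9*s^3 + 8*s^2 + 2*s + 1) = -54*s^5 - 66*s^4 - 37*s^3 - 18*s^2 - 4*s - 1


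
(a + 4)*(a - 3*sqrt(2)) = a^2 - 3*sqrt(2)*a + 4*a - 12*sqrt(2)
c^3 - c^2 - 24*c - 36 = (c - 6)*(c + 2)*(c + 3)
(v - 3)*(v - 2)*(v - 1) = v^3 - 6*v^2 + 11*v - 6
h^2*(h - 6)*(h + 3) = h^4 - 3*h^3 - 18*h^2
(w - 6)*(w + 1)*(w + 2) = w^3 - 3*w^2 - 16*w - 12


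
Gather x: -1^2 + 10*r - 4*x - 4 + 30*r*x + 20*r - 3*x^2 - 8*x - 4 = 30*r - 3*x^2 + x*(30*r - 12) - 9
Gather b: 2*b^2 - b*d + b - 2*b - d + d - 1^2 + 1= 2*b^2 + b*(-d - 1)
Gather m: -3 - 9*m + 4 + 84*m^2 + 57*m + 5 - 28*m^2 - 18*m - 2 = 56*m^2 + 30*m + 4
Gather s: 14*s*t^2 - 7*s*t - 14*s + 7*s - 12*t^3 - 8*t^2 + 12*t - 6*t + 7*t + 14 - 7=s*(14*t^2 - 7*t - 7) - 12*t^3 - 8*t^2 + 13*t + 7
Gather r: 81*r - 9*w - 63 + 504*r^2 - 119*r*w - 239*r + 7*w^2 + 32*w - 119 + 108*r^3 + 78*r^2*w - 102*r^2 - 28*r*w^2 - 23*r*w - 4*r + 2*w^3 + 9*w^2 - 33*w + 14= 108*r^3 + r^2*(78*w + 402) + r*(-28*w^2 - 142*w - 162) + 2*w^3 + 16*w^2 - 10*w - 168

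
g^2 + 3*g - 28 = (g - 4)*(g + 7)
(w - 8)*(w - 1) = w^2 - 9*w + 8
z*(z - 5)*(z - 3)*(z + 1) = z^4 - 7*z^3 + 7*z^2 + 15*z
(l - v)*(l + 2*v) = l^2 + l*v - 2*v^2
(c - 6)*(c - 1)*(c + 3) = c^3 - 4*c^2 - 15*c + 18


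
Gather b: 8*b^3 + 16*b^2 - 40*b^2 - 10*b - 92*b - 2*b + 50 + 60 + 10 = 8*b^3 - 24*b^2 - 104*b + 120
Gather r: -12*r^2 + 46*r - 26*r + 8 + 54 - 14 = -12*r^2 + 20*r + 48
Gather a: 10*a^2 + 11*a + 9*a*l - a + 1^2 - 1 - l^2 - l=10*a^2 + a*(9*l + 10) - l^2 - l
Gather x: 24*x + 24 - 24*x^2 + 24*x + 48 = -24*x^2 + 48*x + 72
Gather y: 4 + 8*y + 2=8*y + 6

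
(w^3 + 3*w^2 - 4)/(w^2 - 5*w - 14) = (w^2 + w - 2)/(w - 7)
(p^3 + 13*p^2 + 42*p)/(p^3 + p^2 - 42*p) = (p + 6)/(p - 6)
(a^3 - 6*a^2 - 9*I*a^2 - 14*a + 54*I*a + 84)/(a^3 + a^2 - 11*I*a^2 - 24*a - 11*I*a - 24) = (a^3 + a^2*(-6 - 9*I) + a*(-14 + 54*I) + 84)/(a^3 + a^2*(1 - 11*I) + a*(-24 - 11*I) - 24)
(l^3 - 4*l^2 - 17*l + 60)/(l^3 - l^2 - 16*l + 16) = (l^2 - 8*l + 15)/(l^2 - 5*l + 4)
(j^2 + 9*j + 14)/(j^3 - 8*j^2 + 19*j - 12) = (j^2 + 9*j + 14)/(j^3 - 8*j^2 + 19*j - 12)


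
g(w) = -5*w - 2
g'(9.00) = -5.00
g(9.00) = -47.00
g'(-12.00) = -5.00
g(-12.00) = 58.00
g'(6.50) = -5.00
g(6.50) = -34.50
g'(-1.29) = -5.00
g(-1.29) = 4.45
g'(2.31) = -5.00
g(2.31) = -13.55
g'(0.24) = -5.00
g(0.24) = -3.20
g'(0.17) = -5.00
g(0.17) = -2.85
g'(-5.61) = -5.00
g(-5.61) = 26.05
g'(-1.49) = -5.00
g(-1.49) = 5.45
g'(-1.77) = -5.00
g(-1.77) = 6.85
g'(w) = -5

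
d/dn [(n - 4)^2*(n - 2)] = (n - 4)*(3*n - 8)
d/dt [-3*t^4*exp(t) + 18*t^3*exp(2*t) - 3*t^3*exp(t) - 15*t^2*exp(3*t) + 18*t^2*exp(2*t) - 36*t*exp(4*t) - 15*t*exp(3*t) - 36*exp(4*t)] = 3*(-t^4 + 12*t^3*exp(t) - 5*t^3 - 15*t^2*exp(2*t) + 30*t^2*exp(t) - 3*t^2 - 48*t*exp(3*t) - 25*t*exp(2*t) + 12*t*exp(t) - 60*exp(3*t) - 5*exp(2*t))*exp(t)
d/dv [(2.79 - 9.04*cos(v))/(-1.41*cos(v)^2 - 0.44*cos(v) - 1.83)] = (12.7464*cos(v)^2 - 7.8678*cos(v) - 17.7708)*sin(v)/(1.9881*cos(v)^4 + 1.2408*cos(v)^3 + 5.3542*cos(v)^2 + 1.6104*cos(v) + 3.3489)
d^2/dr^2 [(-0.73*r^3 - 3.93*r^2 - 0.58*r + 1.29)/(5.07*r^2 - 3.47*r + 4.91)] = (-1.13686837721616e-13*r^4 - 149.33279*r^3 + 860.574498*r^2 - 155.132448*r - 242.413622)/(130.323843*r^6 - 267.588009*r^5 + 561.775266*r^4 - 560.068757*r^3 + 544.046658*r^2 - 250.965321*r + 118.370771)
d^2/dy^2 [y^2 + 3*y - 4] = 2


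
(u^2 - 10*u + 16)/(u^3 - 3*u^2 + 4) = (u - 8)/(u^2 - u - 2)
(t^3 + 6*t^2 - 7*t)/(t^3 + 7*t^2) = (t - 1)/t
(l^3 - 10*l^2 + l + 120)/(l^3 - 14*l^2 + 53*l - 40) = (l + 3)/(l - 1)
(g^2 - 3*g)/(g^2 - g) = (g - 3)/(g - 1)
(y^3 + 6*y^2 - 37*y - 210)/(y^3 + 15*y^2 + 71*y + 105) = (y - 6)/(y + 3)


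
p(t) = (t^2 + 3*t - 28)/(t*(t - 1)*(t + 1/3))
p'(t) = (2*t + 3)/(t*(t - 1)*(t + 1/3)) - (t^2 + 3*t - 28)/(t*(t - 1)*(t + 1/3)^2) - (t^2 + 3*t - 28)/(t*(t - 1)^2*(t + 1/3)) - (t^2 + 3*t - 28)/(t^2*(t - 1)*(t + 1/3))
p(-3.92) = 0.35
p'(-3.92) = 0.33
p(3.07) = -0.43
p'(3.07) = 0.90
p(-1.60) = 5.74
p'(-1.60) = 10.36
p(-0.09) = -1183.94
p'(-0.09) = -9257.45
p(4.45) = 0.07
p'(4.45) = 0.11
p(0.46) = 134.01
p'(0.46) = -231.97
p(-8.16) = -0.02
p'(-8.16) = 0.01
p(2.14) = -2.82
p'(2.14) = 6.13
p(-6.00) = 0.04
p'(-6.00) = 0.06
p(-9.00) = -0.03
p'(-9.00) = 0.01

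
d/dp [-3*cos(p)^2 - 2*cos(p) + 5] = 2*(3*cos(p) + 1)*sin(p)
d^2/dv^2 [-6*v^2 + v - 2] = -12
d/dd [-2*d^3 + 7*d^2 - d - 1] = -6*d^2 + 14*d - 1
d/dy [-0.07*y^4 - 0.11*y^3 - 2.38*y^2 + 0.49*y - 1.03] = -0.28*y^3 - 0.33*y^2 - 4.76*y + 0.49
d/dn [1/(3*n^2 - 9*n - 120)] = (3 - 2*n)/(3*(-n^2 + 3*n + 40)^2)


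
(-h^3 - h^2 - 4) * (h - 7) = -h^4 + 6*h^3 + 7*h^2 - 4*h + 28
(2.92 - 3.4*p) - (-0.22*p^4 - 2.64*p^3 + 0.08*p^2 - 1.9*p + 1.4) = 0.22*p^4 + 2.64*p^3 - 0.08*p^2 - 1.5*p + 1.52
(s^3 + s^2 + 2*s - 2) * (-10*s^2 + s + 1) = -10*s^5 - 9*s^4 - 18*s^3 + 23*s^2 - 2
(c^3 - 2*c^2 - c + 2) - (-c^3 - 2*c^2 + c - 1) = 2*c^3 - 2*c + 3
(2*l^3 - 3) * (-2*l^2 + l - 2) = -4*l^5 + 2*l^4 - 4*l^3 + 6*l^2 - 3*l + 6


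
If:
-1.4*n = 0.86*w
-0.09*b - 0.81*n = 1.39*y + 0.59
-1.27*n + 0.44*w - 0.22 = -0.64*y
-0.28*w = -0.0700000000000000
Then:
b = -3.12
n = -0.15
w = 0.25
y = -0.13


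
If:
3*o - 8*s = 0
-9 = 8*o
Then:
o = -9/8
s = -27/64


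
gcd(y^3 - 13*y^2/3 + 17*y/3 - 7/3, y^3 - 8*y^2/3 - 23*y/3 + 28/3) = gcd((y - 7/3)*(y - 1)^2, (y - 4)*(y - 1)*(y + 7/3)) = y - 1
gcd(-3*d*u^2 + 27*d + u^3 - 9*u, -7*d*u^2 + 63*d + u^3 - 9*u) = u^2 - 9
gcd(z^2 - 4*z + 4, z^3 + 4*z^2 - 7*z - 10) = z - 2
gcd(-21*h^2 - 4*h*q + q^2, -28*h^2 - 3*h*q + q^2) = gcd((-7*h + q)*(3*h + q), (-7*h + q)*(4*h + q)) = -7*h + q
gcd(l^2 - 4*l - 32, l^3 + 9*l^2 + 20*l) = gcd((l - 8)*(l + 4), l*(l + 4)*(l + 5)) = l + 4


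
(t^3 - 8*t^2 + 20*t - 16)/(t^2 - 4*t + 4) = t - 4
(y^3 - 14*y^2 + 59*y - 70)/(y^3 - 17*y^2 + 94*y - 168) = (y^2 - 7*y + 10)/(y^2 - 10*y + 24)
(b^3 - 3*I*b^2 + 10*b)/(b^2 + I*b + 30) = b*(b + 2*I)/(b + 6*I)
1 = 1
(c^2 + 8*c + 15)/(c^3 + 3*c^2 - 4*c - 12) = (c + 5)/(c^2 - 4)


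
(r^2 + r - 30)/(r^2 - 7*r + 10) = (r + 6)/(r - 2)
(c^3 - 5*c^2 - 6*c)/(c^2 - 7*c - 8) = c*(c - 6)/(c - 8)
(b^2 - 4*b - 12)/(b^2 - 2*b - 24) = (b + 2)/(b + 4)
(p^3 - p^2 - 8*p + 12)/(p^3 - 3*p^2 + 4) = (p + 3)/(p + 1)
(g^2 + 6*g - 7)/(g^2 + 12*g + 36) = (g^2 + 6*g - 7)/(g^2 + 12*g + 36)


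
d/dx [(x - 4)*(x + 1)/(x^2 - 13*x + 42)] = 2*(-5*x^2 + 46*x - 89)/(x^4 - 26*x^3 + 253*x^2 - 1092*x + 1764)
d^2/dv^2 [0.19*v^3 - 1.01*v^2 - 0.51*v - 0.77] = 1.14*v - 2.02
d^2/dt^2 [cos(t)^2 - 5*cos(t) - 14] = 5*cos(t) - 2*cos(2*t)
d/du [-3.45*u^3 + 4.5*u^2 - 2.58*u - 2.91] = -10.35*u^2 + 9.0*u - 2.58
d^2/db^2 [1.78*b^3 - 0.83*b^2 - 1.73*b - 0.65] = 10.68*b - 1.66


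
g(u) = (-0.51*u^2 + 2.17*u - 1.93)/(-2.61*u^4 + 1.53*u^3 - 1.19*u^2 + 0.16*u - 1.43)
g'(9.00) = -0.00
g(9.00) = 0.00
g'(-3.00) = 0.04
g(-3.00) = 0.05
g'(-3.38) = 0.03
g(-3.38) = 0.04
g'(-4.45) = 0.01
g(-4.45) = 0.02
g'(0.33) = -1.53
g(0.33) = 0.86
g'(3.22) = 0.00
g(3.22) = 0.00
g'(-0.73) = 1.74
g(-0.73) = 1.08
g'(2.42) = 0.01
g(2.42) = -0.00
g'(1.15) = -0.25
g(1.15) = 0.02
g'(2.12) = 0.02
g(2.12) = -0.01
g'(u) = (2.17 - 1.02*u)/(-2.61*u^4 + 1.53*u^3 - 1.19*u^2 + 0.16*u - 1.43) + (-0.51*u^2 + 2.17*u - 1.93)*(10.44*u^3 - 4.59*u^2 + 2.38*u - 0.16)/(-2.61*u^4 + 1.53*u^3 - 1.19*u^2 + 0.16*u - 1.43)^2 = (-2.6622*u^5 + 17.7714*u^4 - 26.7894*u^3 + 11.3594*u^2 - 3.1348*u - 2.7943)/(6.8121*u^8 - 7.9866*u^7 + 8.5527*u^6 - 4.4766*u^5 + 9.3703*u^4 - 4.7566*u^3 + 3.429*u^2 - 0.4576*u + 2.0449)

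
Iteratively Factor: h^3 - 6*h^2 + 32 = (h - 4)*(h^2 - 2*h - 8) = (h - 4)^2*(h + 2)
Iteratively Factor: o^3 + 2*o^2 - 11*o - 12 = (o - 3)*(o^2 + 5*o + 4) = (o - 3)*(o + 4)*(o + 1)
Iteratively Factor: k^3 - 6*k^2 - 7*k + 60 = (k - 5)*(k^2 - k - 12) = (k - 5)*(k + 3)*(k - 4)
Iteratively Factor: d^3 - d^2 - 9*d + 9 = (d + 3)*(d^2 - 4*d + 3) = (d - 1)*(d + 3)*(d - 3)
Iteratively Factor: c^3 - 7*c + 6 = (c + 3)*(c^2 - 3*c + 2) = (c - 1)*(c + 3)*(c - 2)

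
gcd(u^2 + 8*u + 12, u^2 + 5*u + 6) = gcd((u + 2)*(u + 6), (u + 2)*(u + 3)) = u + 2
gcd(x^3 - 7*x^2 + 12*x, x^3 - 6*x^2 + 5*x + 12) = x^2 - 7*x + 12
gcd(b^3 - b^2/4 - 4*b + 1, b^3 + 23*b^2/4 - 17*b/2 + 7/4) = b - 1/4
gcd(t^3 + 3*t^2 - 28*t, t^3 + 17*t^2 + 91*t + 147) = t + 7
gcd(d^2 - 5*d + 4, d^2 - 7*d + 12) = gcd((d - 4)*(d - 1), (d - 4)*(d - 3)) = d - 4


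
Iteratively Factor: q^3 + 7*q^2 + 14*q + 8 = (q + 4)*(q^2 + 3*q + 2) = (q + 1)*(q + 4)*(q + 2)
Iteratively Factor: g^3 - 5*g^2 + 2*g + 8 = (g - 4)*(g^2 - g - 2) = (g - 4)*(g - 2)*(g + 1)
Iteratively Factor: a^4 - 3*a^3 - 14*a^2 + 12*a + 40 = (a + 2)*(a^3 - 5*a^2 - 4*a + 20) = (a - 5)*(a + 2)*(a^2 - 4) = (a - 5)*(a + 2)^2*(a - 2)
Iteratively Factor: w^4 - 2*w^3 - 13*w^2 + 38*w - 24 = (w - 3)*(w^3 + w^2 - 10*w + 8) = (w - 3)*(w - 2)*(w^2 + 3*w - 4) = (w - 3)*(w - 2)*(w - 1)*(w + 4)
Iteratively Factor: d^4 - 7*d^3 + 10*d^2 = (d - 5)*(d^3 - 2*d^2) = d*(d - 5)*(d^2 - 2*d) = d^2*(d - 5)*(d - 2)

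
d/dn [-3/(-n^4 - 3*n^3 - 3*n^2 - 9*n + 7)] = 3*(-4*n^3 - 9*n^2 - 6*n - 9)/(n^4 + 3*n^3 + 3*n^2 + 9*n - 7)^2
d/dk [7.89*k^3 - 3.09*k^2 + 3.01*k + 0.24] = 23.67*k^2 - 6.18*k + 3.01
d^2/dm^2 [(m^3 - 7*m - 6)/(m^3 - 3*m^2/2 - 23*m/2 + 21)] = 24*(m^3 + 18*m^2 + 48*m + 66)/(8*m^6 + 36*m^5 - 114*m^4 - 477*m^3 + 798*m^2 + 1764*m - 2744)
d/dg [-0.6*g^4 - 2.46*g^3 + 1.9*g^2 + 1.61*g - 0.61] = -2.4*g^3 - 7.38*g^2 + 3.8*g + 1.61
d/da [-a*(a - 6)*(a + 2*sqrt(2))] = -3*a^2 - 4*sqrt(2)*a + 12*a + 12*sqrt(2)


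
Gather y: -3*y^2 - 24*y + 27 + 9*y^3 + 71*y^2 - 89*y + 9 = 9*y^3 + 68*y^2 - 113*y + 36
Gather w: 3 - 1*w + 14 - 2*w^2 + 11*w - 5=-2*w^2 + 10*w + 12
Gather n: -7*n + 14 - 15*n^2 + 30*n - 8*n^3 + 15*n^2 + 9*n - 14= -8*n^3 + 32*n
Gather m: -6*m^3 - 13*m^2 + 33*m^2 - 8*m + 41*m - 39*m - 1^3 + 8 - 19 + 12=-6*m^3 + 20*m^2 - 6*m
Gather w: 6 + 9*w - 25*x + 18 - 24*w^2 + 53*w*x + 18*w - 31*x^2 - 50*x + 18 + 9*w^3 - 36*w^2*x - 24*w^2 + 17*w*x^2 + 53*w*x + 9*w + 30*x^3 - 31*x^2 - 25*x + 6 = 9*w^3 + w^2*(-36*x - 48) + w*(17*x^2 + 106*x + 36) + 30*x^3 - 62*x^2 - 100*x + 48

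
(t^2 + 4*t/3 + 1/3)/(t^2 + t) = (t + 1/3)/t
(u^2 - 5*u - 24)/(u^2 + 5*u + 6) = (u - 8)/(u + 2)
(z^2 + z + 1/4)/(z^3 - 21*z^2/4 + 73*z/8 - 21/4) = 2*(4*z^2 + 4*z + 1)/(8*z^3 - 42*z^2 + 73*z - 42)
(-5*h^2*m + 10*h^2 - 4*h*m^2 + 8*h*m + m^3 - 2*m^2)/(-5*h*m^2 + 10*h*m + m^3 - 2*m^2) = (h + m)/m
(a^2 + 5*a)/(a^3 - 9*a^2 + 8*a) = (a + 5)/(a^2 - 9*a + 8)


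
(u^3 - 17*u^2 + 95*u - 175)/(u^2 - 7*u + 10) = (u^2 - 12*u + 35)/(u - 2)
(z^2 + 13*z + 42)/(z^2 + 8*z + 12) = (z + 7)/(z + 2)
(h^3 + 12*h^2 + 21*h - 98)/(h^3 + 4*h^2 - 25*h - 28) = (h^2 + 5*h - 14)/(h^2 - 3*h - 4)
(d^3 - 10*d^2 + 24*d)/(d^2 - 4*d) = d - 6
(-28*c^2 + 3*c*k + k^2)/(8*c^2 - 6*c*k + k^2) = (-7*c - k)/(2*c - k)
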